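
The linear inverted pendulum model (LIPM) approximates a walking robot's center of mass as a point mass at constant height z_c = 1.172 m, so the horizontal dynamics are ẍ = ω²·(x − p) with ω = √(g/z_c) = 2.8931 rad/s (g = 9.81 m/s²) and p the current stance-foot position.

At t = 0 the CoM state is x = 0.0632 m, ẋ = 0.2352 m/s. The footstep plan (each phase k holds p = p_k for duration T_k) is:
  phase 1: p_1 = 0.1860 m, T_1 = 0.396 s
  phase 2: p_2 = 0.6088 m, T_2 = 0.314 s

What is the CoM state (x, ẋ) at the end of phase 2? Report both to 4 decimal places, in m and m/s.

phase 1: p=0.1860, T=0.396, ωT=1.145668, cosh=1.731276, sinh=1.413264; start (x,ẋ)=(0.063200, 0.235200) → end (x,ẋ)=(0.088293, -0.094898)
phase 2: p=0.6088, T=0.314, ωT=0.908433, cosh=1.441794, sinh=1.038639; start (x,ẋ)=(0.088293, -0.094898) → end (x,ẋ)=(-0.175733, -1.700887)

x = -0.1757, ẋ = -1.7009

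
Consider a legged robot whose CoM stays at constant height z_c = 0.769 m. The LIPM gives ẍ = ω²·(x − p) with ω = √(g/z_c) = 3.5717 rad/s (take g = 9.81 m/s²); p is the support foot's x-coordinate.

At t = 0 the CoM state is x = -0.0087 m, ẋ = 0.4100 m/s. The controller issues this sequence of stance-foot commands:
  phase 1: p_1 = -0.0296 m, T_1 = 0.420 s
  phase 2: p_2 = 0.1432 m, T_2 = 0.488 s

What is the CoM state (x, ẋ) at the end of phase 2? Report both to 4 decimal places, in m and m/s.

phase 1: p=-0.0296, T=0.420, ωT=1.500114, cosh=2.352652, sinh=2.129548; start (x,ẋ)=(-0.008700, 0.410000) → end (x,ẋ)=(0.264024, 1.123555)
phase 2: p=0.1432, T=0.488, ωT=1.742990, cosh=2.944699, sinh=2.769703; start (x,ẋ)=(0.264024, 1.123555) → end (x,ẋ)=(1.370260, 4.503788)

x = 1.3703, ẋ = 4.5038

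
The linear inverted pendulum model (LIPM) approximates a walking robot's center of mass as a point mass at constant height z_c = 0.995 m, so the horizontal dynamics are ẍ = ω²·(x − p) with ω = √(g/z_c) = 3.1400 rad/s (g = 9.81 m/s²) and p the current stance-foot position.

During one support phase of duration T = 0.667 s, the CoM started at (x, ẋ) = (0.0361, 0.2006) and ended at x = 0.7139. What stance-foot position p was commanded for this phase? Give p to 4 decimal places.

p = -0.0992

ωT = 3.1400·0.667 = 2.094380; cosh(ωT) = 4.121776, sinh(ωT) = 3.998629
x(T) = p + (x₀−p)·cosh(ωT) + (ẋ₀/ω)·sinh(ωT) ⇒ p·(1 − cosh) = x(T) − x₀·cosh − (ẋ₀/ω)·sinh
numerator   = 0.7139 − (0.0361)·4.121776 − (0.2006/3.1400)·3.998629 = 0.309650
denominator = 1 − 4.121776 = -3.121776
p = 0.309650 / -3.121776 = -0.0992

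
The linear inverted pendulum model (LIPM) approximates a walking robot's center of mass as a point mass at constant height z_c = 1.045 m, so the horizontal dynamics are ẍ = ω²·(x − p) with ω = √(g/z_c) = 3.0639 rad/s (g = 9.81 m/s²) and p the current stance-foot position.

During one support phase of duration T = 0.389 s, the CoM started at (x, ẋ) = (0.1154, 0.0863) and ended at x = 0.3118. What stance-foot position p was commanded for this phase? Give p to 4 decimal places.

p = -0.0779

ωT = 3.0639·0.389 = 1.191857; cosh(ωT) = 1.798424, sinh(ωT) = 1.494767
x(T) = p + (x₀−p)·cosh(ωT) + (ẋ₀/ω)·sinh(ωT) ⇒ p·(1 − cosh) = x(T) − x₀·cosh − (ẋ₀/ω)·sinh
numerator   = 0.3118 − (0.1154)·1.798424 − (0.0863/3.0639)·1.494767 = 0.062159
denominator = 1 − 1.798424 = -0.798424
p = 0.062159 / -0.798424 = -0.0779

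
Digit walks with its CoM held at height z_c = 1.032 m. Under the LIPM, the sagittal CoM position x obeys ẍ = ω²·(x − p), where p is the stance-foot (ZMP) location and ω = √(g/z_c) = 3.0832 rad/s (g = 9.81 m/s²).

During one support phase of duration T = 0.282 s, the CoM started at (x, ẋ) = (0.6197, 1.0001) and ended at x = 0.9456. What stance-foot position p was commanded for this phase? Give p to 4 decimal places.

p = 0.6024

ωT = 3.0832·0.282 = 0.869462; cosh(ωT) = 1.402402, sinh(ωT) = 0.983226
x(T) = p + (x₀−p)·cosh(ωT) + (ẋ₀/ω)·sinh(ωT) ⇒ p·(1 − cosh) = x(T) − x₀·cosh − (ẋ₀/ω)·sinh
numerator   = 0.9456 − (0.6197)·1.402402 − (1.0001/3.0832)·0.983226 = -0.242398
denominator = 1 − 1.402402 = -0.402402
p = -0.242398 / -0.402402 = 0.6024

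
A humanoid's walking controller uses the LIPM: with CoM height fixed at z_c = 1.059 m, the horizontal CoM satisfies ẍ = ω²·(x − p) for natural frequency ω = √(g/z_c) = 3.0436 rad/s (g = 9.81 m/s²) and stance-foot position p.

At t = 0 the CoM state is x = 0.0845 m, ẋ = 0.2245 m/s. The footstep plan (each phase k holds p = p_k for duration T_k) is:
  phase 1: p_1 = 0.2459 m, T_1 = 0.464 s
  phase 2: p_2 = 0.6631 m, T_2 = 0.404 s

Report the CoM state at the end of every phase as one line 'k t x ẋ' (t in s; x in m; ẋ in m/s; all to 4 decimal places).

1 0.4640 0.0374 -0.4603
2 0.8680 -0.7348 -3.8325

phase 1: p=0.2459, T=0.464, ωT=1.412230, cosh=2.174350, sinh=1.930751; start (x,ẋ)=(0.084500, 0.224500) → end (x,ẋ)=(0.037375, -0.460315)
phase 2: p=0.6631, T=0.404, ωT=1.229614, cosh=1.856158, sinh=1.563753; start (x,ẋ)=(0.037375, -0.460315) → end (x,ẋ)=(-0.734847, -3.832518)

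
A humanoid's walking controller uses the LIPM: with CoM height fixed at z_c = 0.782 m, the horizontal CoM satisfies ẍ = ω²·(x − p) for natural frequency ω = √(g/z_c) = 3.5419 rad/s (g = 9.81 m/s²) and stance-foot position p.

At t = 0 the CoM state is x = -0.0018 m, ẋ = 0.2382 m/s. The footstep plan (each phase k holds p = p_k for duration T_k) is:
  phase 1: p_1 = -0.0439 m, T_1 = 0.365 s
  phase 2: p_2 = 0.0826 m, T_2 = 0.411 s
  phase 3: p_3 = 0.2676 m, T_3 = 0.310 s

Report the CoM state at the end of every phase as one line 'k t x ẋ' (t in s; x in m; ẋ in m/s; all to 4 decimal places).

phase 1: p=-0.0439, T=0.365, ωT=1.292793, cosh=1.958726, sinh=1.684223; start (x,ẋ)=(-0.001800, 0.238200) → end (x,ẋ)=(0.151830, 0.717710)
phase 2: p=0.0826, T=0.411, ωT=1.455721, cosh=2.260403, sinh=2.027171; start (x,ẋ)=(0.151830, 0.717710) → end (x,ẋ)=(0.649861, 2.119385)
phase 3: p=0.2676, T=0.310, ωT=1.097989, cosh=1.665836, sinh=1.332295; start (x,ẋ)=(0.649861, 2.119385) → end (x,ẋ)=(1.701597, 5.334383)

1 0.3650 0.1518 0.7177
2 0.7760 0.6499 2.1194
3 1.0860 1.7016 5.3344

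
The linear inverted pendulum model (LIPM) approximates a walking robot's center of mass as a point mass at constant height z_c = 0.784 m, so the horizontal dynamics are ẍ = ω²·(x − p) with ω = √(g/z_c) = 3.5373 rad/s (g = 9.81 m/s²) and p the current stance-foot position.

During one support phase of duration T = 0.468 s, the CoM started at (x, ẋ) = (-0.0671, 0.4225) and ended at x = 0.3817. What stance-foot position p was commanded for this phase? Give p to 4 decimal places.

ωT = 3.5373·0.468 = 1.655456; cosh(ωT) = 2.713237, sinh(ωT) = 2.522232
x(T) = p + (x₀−p)·cosh(ωT) + (ẋ₀/ω)·sinh(ωT) ⇒ p·(1 − cosh) = x(T) − x₀·cosh − (ẋ₀/ω)·sinh
numerator   = 0.3817 − (-0.0671)·2.713237 − (0.4225/3.5373)·2.522232 = 0.262499
denominator = 1 − 2.713237 = -1.713237
p = 0.262499 / -1.713237 = -0.1532

p = -0.1532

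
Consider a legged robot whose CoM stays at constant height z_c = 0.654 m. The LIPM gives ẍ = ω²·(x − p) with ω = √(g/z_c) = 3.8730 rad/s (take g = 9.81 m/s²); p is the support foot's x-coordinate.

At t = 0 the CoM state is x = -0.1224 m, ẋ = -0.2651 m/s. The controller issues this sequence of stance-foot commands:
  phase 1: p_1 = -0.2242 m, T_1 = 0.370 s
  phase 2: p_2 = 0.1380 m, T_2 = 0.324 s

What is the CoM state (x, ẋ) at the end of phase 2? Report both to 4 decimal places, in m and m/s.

x = -0.2979, ẋ = -1.3331

phase 1: p=-0.2242, T=0.370, ωT=1.433010, cosh=2.214943, sinh=1.976353; start (x,ẋ)=(-0.122400, -0.265100) → end (x,ẋ)=(-0.133997, 0.192038)
phase 2: p=0.1380, T=0.324, ωT=1.254852, cosh=1.896219, sinh=1.611101; start (x,ẋ)=(-0.133997, 0.192038) → end (x,ẋ)=(-0.297881, -1.333057)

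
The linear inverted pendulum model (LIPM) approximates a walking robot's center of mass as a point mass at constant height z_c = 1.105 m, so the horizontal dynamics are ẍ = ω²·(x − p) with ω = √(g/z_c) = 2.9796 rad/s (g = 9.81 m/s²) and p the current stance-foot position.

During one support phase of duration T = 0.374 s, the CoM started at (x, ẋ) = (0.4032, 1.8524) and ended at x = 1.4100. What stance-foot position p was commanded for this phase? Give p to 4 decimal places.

ωT = 2.9796·0.374 = 1.114370; cosh(ωT) = 1.687885, sinh(ωT) = 1.359763
x(T) = p + (x₀−p)·cosh(ωT) + (ẋ₀/ω)·sinh(ωT) ⇒ p·(1 − cosh) = x(T) − x₀·cosh − (ẋ₀/ω)·sinh
numerator   = 1.4100 − (0.4032)·1.687885 − (1.8524/2.9796)·1.359763 = -0.115912
denominator = 1 − 1.687885 = -0.687885
p = -0.115912 / -0.687885 = 0.1685

p = 0.1685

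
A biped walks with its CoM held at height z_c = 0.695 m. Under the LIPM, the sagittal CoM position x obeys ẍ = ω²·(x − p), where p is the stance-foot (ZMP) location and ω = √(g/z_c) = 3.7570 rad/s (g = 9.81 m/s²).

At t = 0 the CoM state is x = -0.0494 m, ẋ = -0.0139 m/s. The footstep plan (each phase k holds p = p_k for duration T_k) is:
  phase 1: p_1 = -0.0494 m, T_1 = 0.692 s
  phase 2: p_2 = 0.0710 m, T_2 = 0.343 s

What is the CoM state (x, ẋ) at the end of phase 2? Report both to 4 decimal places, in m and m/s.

x = -0.2543, ẋ = -1.0977

phase 1: p=-0.0494, T=0.692, ωT=2.599844, cosh=6.767962, sinh=6.693676; start (x,ẋ)=(-0.049400, -0.013900) → end (x,ẋ)=(-0.074165, -0.094075)
phase 2: p=0.0710, T=0.343, ωT=1.288651, cosh=1.951766, sinh=1.676123; start (x,ẋ)=(-0.074165, -0.094075) → end (x,ẋ)=(-0.254298, -1.097744)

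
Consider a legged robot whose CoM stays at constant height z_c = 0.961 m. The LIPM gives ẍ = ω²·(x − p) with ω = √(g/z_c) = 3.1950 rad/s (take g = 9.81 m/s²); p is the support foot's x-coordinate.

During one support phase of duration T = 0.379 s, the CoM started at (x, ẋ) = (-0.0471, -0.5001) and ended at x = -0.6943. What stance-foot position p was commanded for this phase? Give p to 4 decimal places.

ωT = 3.1950·0.379 = 1.210905; cosh(ωT) = 1.827224, sinh(ωT) = 1.529297
x(T) = p + (x₀−p)·cosh(ωT) + (ẋ₀/ω)·sinh(ωT) ⇒ p·(1 − cosh) = x(T) − x₀·cosh − (ẋ₀/ω)·sinh
numerator   = -0.6943 − (-0.0471)·1.827224 − (-0.5001/3.1950)·1.529297 = -0.368863
denominator = 1 − 1.827224 = -0.827224
p = -0.368863 / -0.827224 = 0.4459

p = 0.4459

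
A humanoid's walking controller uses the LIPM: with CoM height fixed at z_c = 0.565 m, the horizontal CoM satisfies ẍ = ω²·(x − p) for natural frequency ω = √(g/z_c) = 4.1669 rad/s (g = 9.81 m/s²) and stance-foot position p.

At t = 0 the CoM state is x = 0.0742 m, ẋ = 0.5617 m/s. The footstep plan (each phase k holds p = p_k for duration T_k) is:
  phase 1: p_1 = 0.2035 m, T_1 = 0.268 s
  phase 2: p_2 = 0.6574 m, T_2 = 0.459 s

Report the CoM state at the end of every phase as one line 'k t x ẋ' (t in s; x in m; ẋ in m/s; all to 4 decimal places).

phase 1: p=0.2035, T=0.268, ωT=1.116729, cosh=1.691097, sinh=1.363749; start (x,ẋ)=(0.074200, 0.561700) → end (x,ẋ)=(0.168675, 0.215129)
phase 2: p=0.6574, T=0.459, ωT=1.912607, cosh=3.459206, sinh=3.311511; start (x,ẋ)=(0.168675, 0.215129) → end (x,ẋ)=(-0.862234, -5.999613)

1 0.2680 0.1687 0.2151
2 0.7270 -0.8622 -5.9996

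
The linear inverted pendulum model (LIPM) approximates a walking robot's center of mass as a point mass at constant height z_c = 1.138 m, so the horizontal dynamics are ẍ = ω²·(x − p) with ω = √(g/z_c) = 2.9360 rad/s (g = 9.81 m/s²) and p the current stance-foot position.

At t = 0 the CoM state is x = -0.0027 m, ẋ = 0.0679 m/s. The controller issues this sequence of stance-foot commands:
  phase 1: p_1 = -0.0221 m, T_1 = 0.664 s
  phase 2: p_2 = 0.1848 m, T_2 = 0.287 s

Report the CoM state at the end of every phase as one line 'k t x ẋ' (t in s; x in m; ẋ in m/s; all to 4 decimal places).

1 0.6640 0.1270 0.4394
2 0.9510 0.2468 0.4443

phase 1: p=-0.0221, T=0.664, ωT=1.949504, cosh=3.583773, sinh=3.441429; start (x,ẋ)=(-0.002700, 0.067900) → end (x,ẋ)=(0.127014, 0.439356)
phase 2: p=0.1848, T=0.287, ωT=0.842632, cosh=1.376524, sinh=0.945948; start (x,ẋ)=(0.127014, 0.439356) → end (x,ẋ)=(0.246812, 0.444296)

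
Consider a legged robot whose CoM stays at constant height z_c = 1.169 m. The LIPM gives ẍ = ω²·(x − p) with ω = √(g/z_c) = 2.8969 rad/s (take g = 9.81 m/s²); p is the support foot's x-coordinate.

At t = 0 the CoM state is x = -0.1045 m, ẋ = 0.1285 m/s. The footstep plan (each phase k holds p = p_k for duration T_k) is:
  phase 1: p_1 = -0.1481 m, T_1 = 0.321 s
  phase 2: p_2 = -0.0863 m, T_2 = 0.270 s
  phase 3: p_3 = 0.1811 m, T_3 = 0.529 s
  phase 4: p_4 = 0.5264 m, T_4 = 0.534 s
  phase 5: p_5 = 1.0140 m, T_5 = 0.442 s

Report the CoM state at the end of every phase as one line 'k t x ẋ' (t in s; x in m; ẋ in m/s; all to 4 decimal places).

1 0.3210 -0.0368 0.3233
2 0.5910 0.0756 0.5513
3 1.1200 0.3455 0.6613
4 1.6540 0.5941 0.4484
5 2.0960 0.4571 -1.1507

phase 1: p=-0.1481, T=0.321, ωT=0.929905, cosh=1.464430, sinh=1.069838; start (x,ẋ)=(-0.104500, 0.128500) → end (x,ẋ)=(-0.036795, 0.323305)
phase 2: p=-0.0863, T=0.270, ωT=0.782163, cosh=1.321806, sinh=0.864390; start (x,ẋ)=(-0.036795, 0.323305) → end (x,ẋ)=(0.075605, 0.551309)
phase 3: p=0.1811, T=0.529, ωT=1.532460, cosh=2.422778, sinh=2.206774; start (x,ẋ)=(0.075605, 0.551309) → end (x,ẋ)=(0.345480, 0.661290)
phase 4: p=0.5264, T=0.534, ωT=1.546945, cosh=2.454997, sinh=2.242100; start (x,ẋ)=(0.345480, 0.661290) → end (x,ẋ)=(0.594057, 0.448363)
phase 5: p=1.0140, T=0.442, ωT=1.280430, cosh=1.938052, sinh=1.660134; start (x,ẋ)=(0.594057, 0.448363) → end (x,ẋ)=(0.457073, -1.150658)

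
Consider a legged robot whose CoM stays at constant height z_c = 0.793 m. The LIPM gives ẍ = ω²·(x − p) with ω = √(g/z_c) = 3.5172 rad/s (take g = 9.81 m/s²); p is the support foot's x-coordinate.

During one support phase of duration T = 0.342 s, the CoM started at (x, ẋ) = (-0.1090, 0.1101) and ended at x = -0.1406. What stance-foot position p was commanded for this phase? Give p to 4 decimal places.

ωT = 3.5172·0.342 = 1.202882; cosh(ωT) = 1.815014, sinh(ωT) = 1.514687
x(T) = p + (x₀−p)·cosh(ωT) + (ẋ₀/ω)·sinh(ωT) ⇒ p·(1 − cosh) = x(T) − x₀·cosh − (ẋ₀/ω)·sinh
numerator   = -0.1406 − (-0.1090)·1.815014 − (0.1101/3.5172)·1.514687 = 0.009822
denominator = 1 − 1.815014 = -0.815014
p = 0.009822 / -0.815014 = -0.0121

p = -0.0121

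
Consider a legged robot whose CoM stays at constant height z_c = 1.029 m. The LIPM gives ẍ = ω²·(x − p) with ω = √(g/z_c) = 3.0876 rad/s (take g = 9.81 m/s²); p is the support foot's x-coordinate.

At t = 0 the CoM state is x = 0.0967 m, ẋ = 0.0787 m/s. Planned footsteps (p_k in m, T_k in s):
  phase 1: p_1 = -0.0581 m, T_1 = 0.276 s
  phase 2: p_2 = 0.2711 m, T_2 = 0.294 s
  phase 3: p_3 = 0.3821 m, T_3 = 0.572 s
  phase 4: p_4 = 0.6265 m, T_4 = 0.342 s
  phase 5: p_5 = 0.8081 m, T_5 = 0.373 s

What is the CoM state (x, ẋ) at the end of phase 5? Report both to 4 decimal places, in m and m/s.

phase 1: p=-0.0581, T=0.276, ωT=0.852178, cosh=1.385616, sinh=0.959131; start (x,ẋ)=(0.096700, 0.078700) → end (x,ẋ)=(0.180841, 0.567475)
phase 2: p=0.2711, T=0.294, ωT=0.907754, cosh=1.441090, sinh=1.037660; start (x,ẋ)=(0.180841, 0.567475) → end (x,ẋ)=(0.331741, 0.528602)
phase 3: p=0.3821, T=0.572, ωT=1.766107, cosh=3.009521, sinh=2.838523; start (x,ẋ)=(0.331741, 0.528602) → end (x,ẋ)=(0.716505, 1.149485)
phase 4: p=0.6265, T=0.342, ωT=1.055959, cosh=1.611295, sinh=1.263436; start (x,ẋ)=(0.716505, 1.149485) → end (x,ẋ)=(1.241890, 2.203267)
phase 5: p=0.8081, T=0.373, ωT=1.151675, cosh=1.739797, sinh=1.423690; start (x,ẋ)=(1.241890, 2.203267) → end (x,ẋ)=(2.578731, 5.740084)

x = 2.5787, ẋ = 5.7401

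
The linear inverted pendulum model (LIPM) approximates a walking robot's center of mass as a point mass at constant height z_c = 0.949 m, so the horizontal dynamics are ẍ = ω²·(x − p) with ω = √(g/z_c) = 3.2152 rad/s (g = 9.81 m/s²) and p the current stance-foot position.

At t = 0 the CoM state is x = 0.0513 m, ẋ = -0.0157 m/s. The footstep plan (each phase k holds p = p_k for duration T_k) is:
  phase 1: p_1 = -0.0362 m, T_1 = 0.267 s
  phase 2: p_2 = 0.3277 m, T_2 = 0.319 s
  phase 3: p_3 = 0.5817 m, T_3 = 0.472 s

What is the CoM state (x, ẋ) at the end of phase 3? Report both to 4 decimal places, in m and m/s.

phase 1: p=-0.0362, T=0.267, ωT=0.858458, cosh=1.391668, sinh=0.967853; start (x,ẋ)=(0.051300, -0.015700) → end (x,ẋ)=(0.080845, 0.250437)
phase 2: p=0.3277, T=0.319, ωT=1.025649, cosh=1.573734, sinh=1.215170; start (x,ẋ)=(0.080845, 0.250437) → end (x,ẋ)=(0.033867, -0.570346)
phase 3: p=0.5817, T=0.472, ωT=1.517574, cosh=2.390196, sinh=2.170953; start (x,ẋ)=(0.033867, -0.570346) → end (x,ẋ)=(-1.112834, -5.187138)

x = -1.1128, ẋ = -5.1871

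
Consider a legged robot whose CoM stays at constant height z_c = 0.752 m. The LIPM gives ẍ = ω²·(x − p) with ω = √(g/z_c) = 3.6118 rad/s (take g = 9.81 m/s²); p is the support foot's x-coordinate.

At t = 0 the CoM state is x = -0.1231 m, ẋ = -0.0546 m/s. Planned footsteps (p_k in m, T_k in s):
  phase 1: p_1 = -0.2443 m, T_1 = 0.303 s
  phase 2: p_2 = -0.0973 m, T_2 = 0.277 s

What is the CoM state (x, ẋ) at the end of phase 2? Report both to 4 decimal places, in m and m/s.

phase 1: p=-0.2443, T=0.303, ωT=1.094375, cosh=1.661032, sinh=1.326284; start (x,ẋ)=(-0.123100, -0.054600) → end (x,ẋ)=(-0.063032, 0.489889)
phase 2: p=-0.0973, T=0.277, ωT=1.000469, cosh=1.543632, sinh=1.175924; start (x,ẋ)=(-0.063032, 0.489889) → end (x,ẋ)=(0.115094, 0.901749)

x = 0.1151, ẋ = 0.9017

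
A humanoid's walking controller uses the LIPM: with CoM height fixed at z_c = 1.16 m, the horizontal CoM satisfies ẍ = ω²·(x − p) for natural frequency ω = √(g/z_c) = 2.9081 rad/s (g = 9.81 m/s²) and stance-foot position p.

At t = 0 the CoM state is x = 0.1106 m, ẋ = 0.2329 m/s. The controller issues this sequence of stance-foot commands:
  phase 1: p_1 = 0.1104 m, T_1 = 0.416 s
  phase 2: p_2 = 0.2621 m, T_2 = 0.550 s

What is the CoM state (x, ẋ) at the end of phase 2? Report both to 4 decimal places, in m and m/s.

x = 0.5351, ẋ = 0.8972

phase 1: p=0.1104, T=0.416, ωT=1.209770, cosh=1.825489, sinh=1.527223; start (x,ẋ)=(0.110600, 0.232900) → end (x,ẋ)=(0.233075, 0.426045)
phase 2: p=0.2621, T=0.550, ωT=1.599455, cosh=2.576170, sinh=2.374164; start (x,ẋ)=(0.233075, 0.426045) → end (x,ẋ)=(0.535149, 0.897168)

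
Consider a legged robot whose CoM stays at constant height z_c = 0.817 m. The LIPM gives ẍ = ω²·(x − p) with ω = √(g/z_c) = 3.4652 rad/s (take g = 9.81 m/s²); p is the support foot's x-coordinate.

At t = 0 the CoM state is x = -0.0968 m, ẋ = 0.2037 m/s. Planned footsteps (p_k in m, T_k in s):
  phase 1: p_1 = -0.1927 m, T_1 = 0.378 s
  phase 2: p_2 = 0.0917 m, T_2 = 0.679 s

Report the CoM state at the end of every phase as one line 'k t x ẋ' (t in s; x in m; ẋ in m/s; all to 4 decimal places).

1 0.3780 0.0989 0.9758
2 1.0570 1.5971 5.3070

phase 1: p=-0.1927, T=0.378, ωT=1.309846, cosh=1.987732, sinh=1.717870; start (x,ẋ)=(-0.096800, 0.203700) → end (x,ẋ)=(0.098908, 0.975771)
phase 2: p=0.0917, T=0.679, ωT=2.352871, cosh=5.305405, sinh=5.210310; start (x,ẋ)=(0.098908, 0.975771) → end (x,ẋ)=(1.597118, 5.306991)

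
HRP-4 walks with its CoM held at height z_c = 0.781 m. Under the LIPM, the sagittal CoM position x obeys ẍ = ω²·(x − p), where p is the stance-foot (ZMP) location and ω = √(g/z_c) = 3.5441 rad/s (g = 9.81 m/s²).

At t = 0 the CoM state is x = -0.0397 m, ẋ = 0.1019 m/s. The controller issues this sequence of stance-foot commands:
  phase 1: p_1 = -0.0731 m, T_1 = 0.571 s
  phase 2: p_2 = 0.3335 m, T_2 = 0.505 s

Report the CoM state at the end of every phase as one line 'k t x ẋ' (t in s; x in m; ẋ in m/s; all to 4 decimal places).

phase 1: p=-0.0731, T=0.571, ωT=2.023681, cosh=3.849147, sinh=3.716979; start (x,ẋ)=(-0.039700, 0.101900) → end (x,ẋ)=(0.162332, 0.832218)
phase 2: p=0.3335, T=0.505, ωT=1.789770, cosh=3.077538, sinh=2.910540; start (x,ẋ)=(0.162332, 0.832218) → end (x,ẋ)=(0.490171, 0.795543)

1 0.5710 0.1623 0.8322
2 1.0760 0.4902 0.7955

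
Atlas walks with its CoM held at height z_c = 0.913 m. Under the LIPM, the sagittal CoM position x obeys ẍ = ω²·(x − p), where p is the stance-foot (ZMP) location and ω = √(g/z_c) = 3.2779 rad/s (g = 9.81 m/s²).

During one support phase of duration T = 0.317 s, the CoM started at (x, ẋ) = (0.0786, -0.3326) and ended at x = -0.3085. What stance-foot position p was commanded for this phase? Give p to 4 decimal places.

p = 0.5219

ωT = 3.2779·0.317 = 1.039094; cosh(ωT) = 1.590215, sinh(ωT) = 1.236440
x(T) = p + (x₀−p)·cosh(ωT) + (ẋ₀/ω)·sinh(ωT) ⇒ p·(1 − cosh) = x(T) − x₀·cosh − (ẋ₀/ω)·sinh
numerator   = -0.3085 − (0.0786)·1.590215 − (-0.3326/3.2779)·1.236440 = -0.308033
denominator = 1 − 1.590215 = -0.590215
p = -0.308033 / -0.590215 = 0.5219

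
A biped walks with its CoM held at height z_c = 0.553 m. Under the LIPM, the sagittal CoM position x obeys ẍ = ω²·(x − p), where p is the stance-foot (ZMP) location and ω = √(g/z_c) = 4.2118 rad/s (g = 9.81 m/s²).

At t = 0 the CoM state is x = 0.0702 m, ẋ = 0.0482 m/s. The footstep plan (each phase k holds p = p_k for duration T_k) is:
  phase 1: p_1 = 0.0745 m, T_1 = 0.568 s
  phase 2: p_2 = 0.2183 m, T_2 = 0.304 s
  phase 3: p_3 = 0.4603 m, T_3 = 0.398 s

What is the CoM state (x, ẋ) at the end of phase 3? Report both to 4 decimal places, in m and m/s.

x = -0.8443, ẋ = -5.2724

phase 1: p=0.0745, T=0.568, ωT=2.392302, cosh=5.515035, sinh=5.423616; start (x,ẋ)=(0.070200, 0.048200) → end (x,ẋ)=(0.112853, 0.167599)
phase 2: p=0.2183, T=0.304, ωT=1.280387, cosh=1.937981, sinh=1.660051; start (x,ẋ)=(0.112853, 0.167599) → end (x,ẋ)=(0.080004, -0.412458)
phase 3: p=0.4603, T=0.398, ωT=1.676296, cosh=2.766393, sinh=2.579328; start (x,ẋ)=(0.080004, -0.412458) → end (x,ẋ)=(-0.844339, -5.272405)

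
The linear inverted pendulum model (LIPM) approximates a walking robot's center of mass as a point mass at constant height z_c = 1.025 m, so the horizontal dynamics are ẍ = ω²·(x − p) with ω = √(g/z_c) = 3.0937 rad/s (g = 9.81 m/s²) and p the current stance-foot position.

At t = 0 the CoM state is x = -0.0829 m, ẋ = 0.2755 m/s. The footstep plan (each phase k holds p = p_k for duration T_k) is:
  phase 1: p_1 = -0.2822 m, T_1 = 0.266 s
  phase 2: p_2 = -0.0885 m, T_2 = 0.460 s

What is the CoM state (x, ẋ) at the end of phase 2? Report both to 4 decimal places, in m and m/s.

phase 1: p=-0.2822, T=0.266, ωT=0.822924, cosh=1.358147, sinh=0.919002; start (x,ẋ)=(-0.082900, 0.275500) → end (x,ẋ)=(0.070318, 0.940802)
phase 2: p=-0.0885, T=0.460, ωT=1.423102, cosh=2.195470, sinh=1.954504; start (x,ẋ)=(0.070318, 0.940802) → end (x,ẋ)=(0.854549, 3.025818)

x = 0.8545, ẋ = 3.0258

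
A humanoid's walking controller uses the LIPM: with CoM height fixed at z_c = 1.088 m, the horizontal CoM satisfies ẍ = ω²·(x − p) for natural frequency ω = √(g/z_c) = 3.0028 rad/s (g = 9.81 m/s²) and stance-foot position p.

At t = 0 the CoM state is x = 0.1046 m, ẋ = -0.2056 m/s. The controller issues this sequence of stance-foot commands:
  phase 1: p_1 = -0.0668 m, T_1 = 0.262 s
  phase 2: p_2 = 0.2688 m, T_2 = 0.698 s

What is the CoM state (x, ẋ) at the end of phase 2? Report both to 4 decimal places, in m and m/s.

phase 1: p=-0.0668, T=0.262, ωT=0.786734, cosh=1.325770, sinh=0.870441; start (x,ẋ)=(0.104600, -0.205600) → end (x,ẋ)=(0.100838, 0.175420)
phase 2: p=0.2688, T=0.698, ωT=2.095954, cosh=4.128076, sinh=4.005123; start (x,ẋ)=(0.100838, 0.175420) → end (x,ẋ)=(-0.190584, -1.295857)

x = -0.1906, ẋ = -1.2959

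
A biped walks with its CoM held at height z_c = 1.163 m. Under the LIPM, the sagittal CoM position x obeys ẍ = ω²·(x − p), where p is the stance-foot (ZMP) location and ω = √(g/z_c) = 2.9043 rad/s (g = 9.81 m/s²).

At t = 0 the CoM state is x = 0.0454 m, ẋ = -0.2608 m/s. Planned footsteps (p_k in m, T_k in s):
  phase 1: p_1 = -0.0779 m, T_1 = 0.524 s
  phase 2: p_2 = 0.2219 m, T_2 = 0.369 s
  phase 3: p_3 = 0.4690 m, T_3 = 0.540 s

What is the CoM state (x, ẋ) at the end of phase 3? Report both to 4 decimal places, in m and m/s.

phase 1: p=-0.0779, T=0.524, ωT=1.521853, cosh=2.399507, sinh=2.181200; start (x,ẋ)=(0.045400, -0.260800) → end (x,ẋ)=(0.022092, 0.155297)
phase 2: p=0.2219, T=0.369, ωT=1.071687, cosh=1.631366, sinh=1.288935; start (x,ẋ)=(0.022092, 0.155297) → end (x,ẋ)=(-0.035139, -0.494626)
phase 3: p=0.4690, T=0.540, ωT=1.568322, cosh=2.503492, sinh=2.295097; start (x,ẋ)=(-0.035139, -0.494626) → end (x,ẋ)=(-1.183982, -4.598707)

x = -1.1840, ẋ = -4.5987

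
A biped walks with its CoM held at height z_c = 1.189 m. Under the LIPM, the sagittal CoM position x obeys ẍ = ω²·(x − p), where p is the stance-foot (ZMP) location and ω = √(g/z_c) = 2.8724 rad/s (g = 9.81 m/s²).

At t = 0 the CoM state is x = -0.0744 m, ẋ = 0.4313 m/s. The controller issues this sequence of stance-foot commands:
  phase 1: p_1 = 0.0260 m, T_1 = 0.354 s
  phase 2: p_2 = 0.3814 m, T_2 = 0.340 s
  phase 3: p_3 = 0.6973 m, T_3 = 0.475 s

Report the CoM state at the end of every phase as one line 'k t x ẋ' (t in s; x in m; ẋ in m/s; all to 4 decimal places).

phase 1: p=0.0260, T=0.354, ωT=1.016830, cosh=1.563078, sinh=1.201338; start (x,ẋ)=(-0.074400, 0.431300) → end (x,ẋ)=(0.049452, 0.327703)
phase 2: p=0.3814, T=0.340, ωT=0.976616, cosh=1.516019, sinh=1.139436; start (x,ẋ)=(0.049452, 0.327703) → end (x,ẋ)=(0.008155, -0.589635)
phase 3: p=0.6973, T=0.475, ωT=1.364390, cosh=2.084436, sinh=1.828899; start (x,ẋ)=(0.008155, -0.589635) → end (x,ẋ)=(-1.114608, -4.849364)

1 0.3540 0.0495 0.3277
2 0.6940 0.0082 -0.5896
3 1.1690 -1.1146 -4.8494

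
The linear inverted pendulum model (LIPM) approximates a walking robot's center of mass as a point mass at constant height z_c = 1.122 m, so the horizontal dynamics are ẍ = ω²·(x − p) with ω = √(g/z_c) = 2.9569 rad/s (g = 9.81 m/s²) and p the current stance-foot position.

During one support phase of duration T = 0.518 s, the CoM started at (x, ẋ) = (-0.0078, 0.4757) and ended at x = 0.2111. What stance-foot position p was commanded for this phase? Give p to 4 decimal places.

p = 0.0878

ωT = 2.9569·0.518 = 1.531674; cosh(ωT) = 2.421044, sinh(ωT) = 2.204871
x(T) = p + (x₀−p)·cosh(ωT) + (ẋ₀/ω)·sinh(ωT) ⇒ p·(1 − cosh) = x(T) − x₀·cosh − (ẋ₀/ω)·sinh
numerator   = 0.2111 − (-0.0078)·2.421044 − (0.4757/2.9569)·2.204871 = -0.124731
denominator = 1 − 2.421044 = -1.421044
p = -0.124731 / -1.421044 = 0.0878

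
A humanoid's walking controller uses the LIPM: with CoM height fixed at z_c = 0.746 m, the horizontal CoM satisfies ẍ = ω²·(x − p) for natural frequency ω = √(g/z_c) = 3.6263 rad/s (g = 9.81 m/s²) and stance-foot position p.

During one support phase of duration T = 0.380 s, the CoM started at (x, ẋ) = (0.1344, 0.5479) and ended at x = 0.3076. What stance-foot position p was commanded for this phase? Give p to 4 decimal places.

ωT = 3.6263·0.380 = 1.377994; cosh(ωT) = 2.109510, sinh(ωT) = 1.857426
x(T) = p + (x₀−p)·cosh(ωT) + (ẋ₀/ω)·sinh(ωT) ⇒ p·(1 − cosh) = x(T) − x₀·cosh − (ẋ₀/ω)·sinh
numerator   = 0.3076 − (0.1344)·2.109510 − (0.5479/3.6263)·1.857426 = -0.256558
denominator = 1 − 2.109510 = -1.109510
p = -0.256558 / -1.109510 = 0.2312

p = 0.2312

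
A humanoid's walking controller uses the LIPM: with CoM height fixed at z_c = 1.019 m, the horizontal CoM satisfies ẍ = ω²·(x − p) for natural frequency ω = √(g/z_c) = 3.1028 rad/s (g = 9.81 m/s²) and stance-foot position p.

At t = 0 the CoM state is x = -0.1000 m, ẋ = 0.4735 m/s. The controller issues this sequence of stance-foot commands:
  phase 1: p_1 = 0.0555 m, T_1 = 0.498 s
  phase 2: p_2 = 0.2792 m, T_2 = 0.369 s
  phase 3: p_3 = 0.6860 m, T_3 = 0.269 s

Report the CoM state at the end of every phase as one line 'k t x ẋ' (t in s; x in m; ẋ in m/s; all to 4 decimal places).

phase 1: p=0.0555, T=0.498, ωT=1.545194, cosh=2.451077, sinh=2.237806; start (x,ẋ)=(-0.100000, 0.473500) → end (x,ẋ)=(0.015856, 0.080876)
phase 2: p=0.2792, T=0.369, ωT=1.144933, cosh=1.730238, sinh=1.411993; start (x,ẋ)=(0.015856, 0.080876) → end (x,ẋ)=(-0.139644, -1.013810)
phase 3: p=0.6860, T=0.269, ωT=0.834653, cosh=1.369020, sinh=0.934995; start (x,ẋ)=(-0.139644, -1.013810) → end (x,ẋ)=(-0.749823, -3.783203)

1 0.4980 0.0159 0.0809
2 0.8670 -0.1396 -1.0138
3 1.1360 -0.7498 -3.7832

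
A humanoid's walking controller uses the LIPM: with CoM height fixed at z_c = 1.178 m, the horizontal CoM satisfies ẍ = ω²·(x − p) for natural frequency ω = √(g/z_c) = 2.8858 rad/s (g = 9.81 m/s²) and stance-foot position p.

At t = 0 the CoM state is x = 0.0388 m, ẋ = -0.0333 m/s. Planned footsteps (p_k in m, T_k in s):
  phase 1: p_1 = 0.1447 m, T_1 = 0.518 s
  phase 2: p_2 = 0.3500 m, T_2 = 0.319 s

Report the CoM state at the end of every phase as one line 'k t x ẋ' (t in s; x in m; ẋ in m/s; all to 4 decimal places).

1 0.5180 -0.1277 -0.7250
2 0.8370 -0.6102 -2.5105

phase 1: p=0.1447, T=0.518, ωT=1.494844, cosh=2.341463, sinh=2.117180; start (x,ẋ)=(0.038800, -0.033300) → end (x,ẋ)=(-0.127692, -0.724994)
phase 2: p=0.3500, T=0.319, ωT=0.920570, cosh=1.454507, sinh=1.056215; start (x,ẋ)=(-0.127692, -0.724994) → end (x,ẋ)=(-0.610157, -2.510525)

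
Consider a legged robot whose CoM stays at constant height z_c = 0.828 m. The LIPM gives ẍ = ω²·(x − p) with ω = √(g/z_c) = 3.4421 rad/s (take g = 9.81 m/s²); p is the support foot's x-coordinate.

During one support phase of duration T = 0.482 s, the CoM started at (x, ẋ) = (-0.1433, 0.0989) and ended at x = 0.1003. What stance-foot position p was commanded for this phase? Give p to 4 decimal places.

ωT = 3.4421·0.482 = 1.659092; cosh(ωT) = 2.722425, sinh(ωT) = 2.532113
x(T) = p + (x₀−p)·cosh(ωT) + (ẋ₀/ω)·sinh(ωT) ⇒ p·(1 − cosh) = x(T) − x₀·cosh − (ẋ₀/ω)·sinh
numerator   = 0.1003 − (-0.1433)·2.722425 − (0.0989/3.4421)·2.532113 = 0.417670
denominator = 1 − 2.722425 = -1.722425
p = 0.417670 / -1.722425 = -0.2425

p = -0.2425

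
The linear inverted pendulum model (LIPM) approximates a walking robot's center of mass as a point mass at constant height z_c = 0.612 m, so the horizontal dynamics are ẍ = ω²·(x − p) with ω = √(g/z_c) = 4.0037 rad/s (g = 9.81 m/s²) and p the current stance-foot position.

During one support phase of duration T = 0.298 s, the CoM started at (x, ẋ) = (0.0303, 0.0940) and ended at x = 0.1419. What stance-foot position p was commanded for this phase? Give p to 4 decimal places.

ωT = 4.0037·0.298 = 1.193103; cosh(ωT) = 1.800287, sinh(ωT) = 1.497008
x(T) = p + (x₀−p)·cosh(ωT) + (ẋ₀/ω)·sinh(ωT) ⇒ p·(1 − cosh) = x(T) − x₀·cosh − (ẋ₀/ω)·sinh
numerator   = 0.1419 − (0.0303)·1.800287 − (0.0940/4.0037)·1.497008 = 0.052204
denominator = 1 − 1.800287 = -0.800287
p = 0.052204 / -0.800287 = -0.0652

p = -0.0652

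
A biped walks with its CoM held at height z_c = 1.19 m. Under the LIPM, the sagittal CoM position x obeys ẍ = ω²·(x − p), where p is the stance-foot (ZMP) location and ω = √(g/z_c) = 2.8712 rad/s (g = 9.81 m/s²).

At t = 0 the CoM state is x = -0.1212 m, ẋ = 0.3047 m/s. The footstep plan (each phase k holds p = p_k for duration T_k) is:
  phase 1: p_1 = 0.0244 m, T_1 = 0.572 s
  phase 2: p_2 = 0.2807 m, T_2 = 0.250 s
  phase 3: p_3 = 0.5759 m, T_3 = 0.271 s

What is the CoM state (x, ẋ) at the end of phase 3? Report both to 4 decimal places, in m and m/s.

x = -0.8746, ẋ = -3.5793

phase 1: p=0.0244, T=0.572, ωT=1.642326, cosh=2.680353, sinh=2.486824; start (x,ẋ)=(-0.121200, 0.304700) → end (x,ẋ)=(-0.101951, -0.222905)
phase 2: p=0.2807, T=0.250, ωT=0.717800, cosh=1.268871, sinh=0.781047; start (x,ẋ)=(-0.101951, -0.222905) → end (x,ẋ)=(-0.265471, -1.140948)
phase 3: p=0.5759, T=0.271, ωT=0.778095, cosh=1.318300, sinh=0.859020; start (x,ẋ)=(-0.265471, -1.140948) → end (x,ẋ)=(-0.874634, -3.579285)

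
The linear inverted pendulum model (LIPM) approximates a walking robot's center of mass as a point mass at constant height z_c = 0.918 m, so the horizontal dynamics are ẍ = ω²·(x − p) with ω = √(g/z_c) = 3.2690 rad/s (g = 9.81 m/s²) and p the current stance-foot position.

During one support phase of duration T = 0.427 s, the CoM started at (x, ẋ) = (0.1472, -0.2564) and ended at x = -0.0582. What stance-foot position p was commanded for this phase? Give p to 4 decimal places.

ωT = 3.2690·0.427 = 1.395863; cosh(ωT) = 2.143039, sinh(ωT) = 1.895420
x(T) = p + (x₀−p)·cosh(ωT) + (ẋ₀/ω)·sinh(ωT) ⇒ p·(1 − cosh) = x(T) − x₀·cosh − (ẋ₀/ω)·sinh
numerator   = -0.0582 − (0.1472)·2.143039 − (-0.2564/3.2690)·1.895420 = -0.224990
denominator = 1 − 2.143039 = -1.143039
p = -0.224990 / -1.143039 = 0.1968

p = 0.1968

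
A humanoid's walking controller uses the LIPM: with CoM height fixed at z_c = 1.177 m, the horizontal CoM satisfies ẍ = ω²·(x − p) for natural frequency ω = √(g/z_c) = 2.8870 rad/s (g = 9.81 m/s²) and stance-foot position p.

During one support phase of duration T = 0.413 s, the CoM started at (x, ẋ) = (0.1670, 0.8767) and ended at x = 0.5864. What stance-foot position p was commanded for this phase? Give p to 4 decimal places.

ωT = 2.8870·0.413 = 1.192331; cosh(ωT) = 1.799133, sinh(ωT) = 1.495620
x(T) = p + (x₀−p)·cosh(ωT) + (ẋ₀/ω)·sinh(ωT) ⇒ p·(1 − cosh) = x(T) − x₀·cosh − (ẋ₀/ω)·sinh
numerator   = 0.5864 − (0.1670)·1.799133 − (0.8767/2.8870)·1.495620 = -0.168232
denominator = 1 − 1.799133 = -0.799133
p = -0.168232 / -0.799133 = 0.2105

p = 0.2105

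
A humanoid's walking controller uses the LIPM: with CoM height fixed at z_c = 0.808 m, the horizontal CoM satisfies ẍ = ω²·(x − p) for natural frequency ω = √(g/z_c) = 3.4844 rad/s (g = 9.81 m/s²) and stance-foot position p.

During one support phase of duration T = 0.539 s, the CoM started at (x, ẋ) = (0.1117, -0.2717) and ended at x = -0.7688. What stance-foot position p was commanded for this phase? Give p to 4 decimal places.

p = 0.3807

ωT = 3.4844·0.539 = 1.878092; cosh(ωT) = 3.346946, sinh(ωT) = 3.194064
x(T) = p + (x₀−p)·cosh(ωT) + (ẋ₀/ω)·sinh(ωT) ⇒ p·(1 − cosh) = x(T) − x₀·cosh − (ẋ₀/ω)·sinh
numerator   = -0.7688 − (0.1117)·3.346946 − (-0.2717/3.4844)·3.194064 = -0.893593
denominator = 1 − 3.346946 = -2.346946
p = -0.893593 / -2.346946 = 0.3807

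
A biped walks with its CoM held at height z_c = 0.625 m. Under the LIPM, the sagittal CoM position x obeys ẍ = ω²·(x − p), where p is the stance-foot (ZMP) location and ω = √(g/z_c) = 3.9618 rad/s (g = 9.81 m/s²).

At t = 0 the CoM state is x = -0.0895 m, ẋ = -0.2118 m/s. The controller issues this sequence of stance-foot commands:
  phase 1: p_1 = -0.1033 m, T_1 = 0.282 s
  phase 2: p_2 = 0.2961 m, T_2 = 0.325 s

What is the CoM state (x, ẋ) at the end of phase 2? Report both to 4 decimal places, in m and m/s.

x = -0.6993, ẋ = -3.5311

phase 1: p=-0.1033, T=0.282, ωT=1.117228, cosh=1.691777, sinh=1.364592; start (x,ẋ)=(-0.089500, -0.211800) → end (x,ẋ)=(-0.152905, -0.283712)
phase 2: p=0.2961, T=0.325, ωT=1.287585, cosh=1.949980, sinh=1.674044; start (x,ẋ)=(-0.152905, -0.283712) → end (x,ẋ)=(-0.699333, -3.531138)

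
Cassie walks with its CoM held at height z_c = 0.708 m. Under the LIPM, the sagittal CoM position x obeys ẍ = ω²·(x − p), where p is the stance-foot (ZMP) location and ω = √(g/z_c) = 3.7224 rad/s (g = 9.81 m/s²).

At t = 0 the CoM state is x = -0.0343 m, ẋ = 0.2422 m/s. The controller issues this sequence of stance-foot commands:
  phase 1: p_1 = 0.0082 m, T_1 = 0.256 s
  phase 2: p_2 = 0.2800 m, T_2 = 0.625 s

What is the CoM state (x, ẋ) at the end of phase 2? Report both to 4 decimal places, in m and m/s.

phase 1: p=0.0082, T=0.256, ωT=0.952934, cosh=1.489458, sinh=1.103850; start (x,ẋ)=(-0.034300, 0.242200) → end (x,ẋ)=(0.016721, 0.186115)
phase 2: p=0.2800, T=0.625, ωT=2.326500, cosh=5.169834, sinh=5.072197; start (x,ẋ)=(0.016721, 0.186115) → end (x,ẋ)=(-0.827507, -4.008725)

x = -0.8275, ẋ = -4.0087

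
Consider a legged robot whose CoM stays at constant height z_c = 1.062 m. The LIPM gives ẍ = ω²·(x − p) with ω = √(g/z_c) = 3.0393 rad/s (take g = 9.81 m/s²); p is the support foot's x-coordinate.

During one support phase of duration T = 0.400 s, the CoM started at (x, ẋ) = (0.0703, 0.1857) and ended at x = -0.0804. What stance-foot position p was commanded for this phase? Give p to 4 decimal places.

p = 0.3635

ωT = 3.0393·0.400 = 1.215720; cosh(ωT) = 1.834609, sinh(ωT) = 1.538113
x(T) = p + (x₀−p)·cosh(ωT) + (ẋ₀/ω)·sinh(ωT) ⇒ p·(1 − cosh) = x(T) − x₀·cosh − (ẋ₀/ω)·sinh
numerator   = -0.0804 − (0.0703)·1.834609 − (0.1857/3.0393)·1.538113 = -0.303351
denominator = 1 − 1.834609 = -0.834609
p = -0.303351 / -0.834609 = 0.3635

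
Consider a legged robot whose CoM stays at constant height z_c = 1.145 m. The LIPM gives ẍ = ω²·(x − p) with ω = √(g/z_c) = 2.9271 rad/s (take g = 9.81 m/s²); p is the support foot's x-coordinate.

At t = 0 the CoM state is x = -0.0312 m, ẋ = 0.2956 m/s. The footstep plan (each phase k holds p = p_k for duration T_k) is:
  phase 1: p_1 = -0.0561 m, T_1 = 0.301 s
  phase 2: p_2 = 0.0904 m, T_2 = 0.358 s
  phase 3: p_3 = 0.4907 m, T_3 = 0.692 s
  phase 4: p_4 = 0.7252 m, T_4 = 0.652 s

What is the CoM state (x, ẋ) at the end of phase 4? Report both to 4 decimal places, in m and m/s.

phase 1: p=-0.0561, T=0.301, ωT=0.881057, cosh=1.413897, sinh=0.999552; start (x,ẋ)=(-0.031200, 0.295600) → end (x,ẋ)=(0.080048, 0.490800)
phase 2: p=0.0904, T=0.358, ωT=1.047902, cosh=1.601167, sinh=1.250494; start (x,ẋ)=(0.080048, 0.490800) → end (x,ẋ)=(0.283501, 0.747962)
phase 3: p=0.4907, T=0.692, ωT=2.025553, cosh=3.856112, sinh=3.724191; start (x,ẋ)=(0.283501, 0.747962) → end (x,ẋ)=(0.643361, 0.625533)
phase 4: p=0.7252, T=0.652, ωT=1.908469, cosh=3.445533, sinh=3.297226; start (x,ẋ)=(0.643361, 0.625533) → end (x,ẋ)=(1.147850, 1.365438)

x = 1.1479, ẋ = 1.3654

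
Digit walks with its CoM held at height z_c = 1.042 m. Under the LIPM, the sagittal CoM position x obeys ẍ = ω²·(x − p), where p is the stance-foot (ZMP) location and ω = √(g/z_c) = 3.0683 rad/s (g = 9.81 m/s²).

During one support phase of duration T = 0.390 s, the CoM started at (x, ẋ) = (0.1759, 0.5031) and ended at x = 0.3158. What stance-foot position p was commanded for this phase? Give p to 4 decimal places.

p = 0.3082

ωT = 3.0683·0.390 = 1.196637; cosh(ωT) = 1.805589, sinh(ωT) = 1.503381
x(T) = p + (x₀−p)·cosh(ωT) + (ẋ₀/ω)·sinh(ωT) ⇒ p·(1 − cosh) = x(T) − x₀·cosh − (ẋ₀/ω)·sinh
numerator   = 0.3158 − (0.1759)·1.805589 − (0.5031/3.0683)·1.503381 = -0.248308
denominator = 1 − 1.805589 = -0.805589
p = -0.248308 / -0.805589 = 0.3082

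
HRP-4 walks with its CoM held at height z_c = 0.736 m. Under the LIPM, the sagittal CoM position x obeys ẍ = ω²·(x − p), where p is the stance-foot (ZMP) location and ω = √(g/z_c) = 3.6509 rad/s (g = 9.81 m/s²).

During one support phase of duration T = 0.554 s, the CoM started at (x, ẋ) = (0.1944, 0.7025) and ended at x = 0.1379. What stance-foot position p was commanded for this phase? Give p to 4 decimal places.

p = 0.4654

ωT = 3.6509·0.554 = 2.022599; cosh(ωT) = 3.845125, sinh(ωT) = 3.712814
x(T) = p + (x₀−p)·cosh(ωT) + (ẋ₀/ω)·sinh(ωT) ⇒ p·(1 − cosh) = x(T) − x₀·cosh − (ẋ₀/ω)·sinh
numerator   = 0.1379 − (0.1944)·3.845125 − (0.7025/3.6509)·3.712814 = -1.324006
denominator = 1 − 3.845125 = -2.845125
p = -1.324006 / -2.845125 = 0.4654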